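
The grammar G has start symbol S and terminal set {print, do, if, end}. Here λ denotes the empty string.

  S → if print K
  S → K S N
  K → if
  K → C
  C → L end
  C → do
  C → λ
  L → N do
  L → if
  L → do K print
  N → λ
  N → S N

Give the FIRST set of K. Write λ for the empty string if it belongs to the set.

FIRST(S): from S→if print K we get {if}; from S→K S N we get {do, if}. So FIRST(S) = {do, if}.
FIRST(N): from N→λ we get {λ}; from N→S N we get {do, if}. So FIRST(N) = {λ, do, if}.
FIRST(L): from L→N do we get {do, if}; from L→if we get {if}; from L→do K print we get {do}. So FIRST(L) = {do, if}.
FIRST(C): from C→L end we get {do, if}; from C→do we get {do}; from C→λ we get {λ}. So FIRST(C) = {λ, do, if}.
FIRST(K): from K→if we get {if}; from K→C we get {λ, do, if}. So FIRST(K) = {λ, do, if}.

{λ, do, if}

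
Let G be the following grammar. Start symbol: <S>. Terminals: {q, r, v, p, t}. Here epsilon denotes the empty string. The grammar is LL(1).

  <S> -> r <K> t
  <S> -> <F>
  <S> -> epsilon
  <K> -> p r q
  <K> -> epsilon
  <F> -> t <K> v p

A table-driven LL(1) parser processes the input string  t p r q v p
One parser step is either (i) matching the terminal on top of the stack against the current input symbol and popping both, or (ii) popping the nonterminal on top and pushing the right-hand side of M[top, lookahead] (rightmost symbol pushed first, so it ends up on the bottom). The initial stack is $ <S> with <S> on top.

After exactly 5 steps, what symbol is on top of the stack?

     Stack        Input          Action
  1  $ <S>        t p r q v p $  expand <S> -> <F>
  2  $ <F>        t p r q v p $  expand <F> -> t <K> v p
  3  $ p v <K> t  t p r q v p $  match t
  4  $ p v <K>    p r q v p $    expand <K> -> p r q
  5  $ p v q r p  p r q v p $    match p
Stack after step 5: $ p v q r (top = r).

r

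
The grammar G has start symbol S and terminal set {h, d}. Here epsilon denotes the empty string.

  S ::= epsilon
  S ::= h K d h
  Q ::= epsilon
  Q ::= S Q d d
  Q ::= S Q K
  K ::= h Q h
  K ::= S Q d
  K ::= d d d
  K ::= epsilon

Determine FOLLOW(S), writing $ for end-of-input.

FIRST(S): from S::=epsilon we get {epsilon}; from S::=h K d h we get {h}. So FIRST(S) = {epsilon, h}.
FIRST(Q): from Q::=epsilon we get {epsilon}; from Q::=S Q d d we get {d, h}; from Q::=S Q K we get {epsilon, d, h}. So FIRST(Q) = {epsilon, d, h}.
FIRST(K): from K::=h Q h we get {h}; from K::=S Q d we get {d, h}; from K::=d d d we get {d}; from K::=epsilon we get {epsilon}. So FIRST(K) = {epsilon, d, h}.
FOLLOW(S) includes $ since S is the start symbol.
FOLLOW(Q): in Q::=S Q d d, Q is followed by d d with FIRST {d}; in Q::=S Q K, Q is followed by K with FIRST {epsilon, d, h}; in Q::=S Q K, the suffix after Q is nullable (adds nothing new); in K::=h Q h, Q is followed by h with FIRST {h}; in K::=S Q d, Q is followed by d with FIRST {d}. Thus FOLLOW(Q) = {d, h}.
FOLLOW(S): in Q::=S Q d d, S is followed by Q d d with FIRST {d, h}; in Q::=S Q K, S is followed by Q K with FIRST {epsilon, d, h}; in Q::=S Q K, the suffix after S is nullable, so FOLLOW(S) ⊇ FOLLOW(Q) = {d, h}; in K::=S Q d, S is followed by Q d with FIRST {d, h}. Thus FOLLOW(S) = {$, d, h}.
FOLLOW(K): in S::=h K d h, K is followed by d h with FIRST {d}; in Q::=S Q K, the suffix after K is empty, so FOLLOW(K) ⊇ FOLLOW(Q) = {d, h}. Thus FOLLOW(K) = {d, h}.

{$, d, h}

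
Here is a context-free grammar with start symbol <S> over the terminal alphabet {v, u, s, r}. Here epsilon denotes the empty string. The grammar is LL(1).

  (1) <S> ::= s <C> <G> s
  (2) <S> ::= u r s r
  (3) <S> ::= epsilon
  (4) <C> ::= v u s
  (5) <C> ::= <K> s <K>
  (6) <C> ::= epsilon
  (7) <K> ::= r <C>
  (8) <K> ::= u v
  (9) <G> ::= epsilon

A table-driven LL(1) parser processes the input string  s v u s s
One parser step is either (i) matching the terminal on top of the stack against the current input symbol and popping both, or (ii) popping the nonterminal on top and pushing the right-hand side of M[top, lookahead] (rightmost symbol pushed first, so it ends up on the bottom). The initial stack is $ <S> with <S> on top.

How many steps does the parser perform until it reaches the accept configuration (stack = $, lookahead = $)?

8

     Stack          Input        Action
  1  $ <S>          s v u s s $  expand <S> ::= s <C> <G> s
  2  $ s <G> <C> s  s v u s s $  match s
  3  $ s <G> <C>    v u s s $    expand <C> ::= v u s
  4  $ s <G> s u v  v u s s $    match v
  5  $ s <G> s u    u s s $      match u
  6  $ s <G> s      s s $        match s
  7  $ s <G>        s $          expand <G> ::= epsilon
  8  $ s            s $          match s
Accept reached after 8 steps.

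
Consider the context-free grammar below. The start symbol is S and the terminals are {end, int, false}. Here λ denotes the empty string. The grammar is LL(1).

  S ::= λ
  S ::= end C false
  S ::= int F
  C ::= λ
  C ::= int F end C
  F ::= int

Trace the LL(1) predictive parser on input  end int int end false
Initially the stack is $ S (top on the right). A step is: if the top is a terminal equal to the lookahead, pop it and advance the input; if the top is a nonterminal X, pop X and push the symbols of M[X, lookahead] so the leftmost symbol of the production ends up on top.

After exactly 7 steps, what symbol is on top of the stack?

C

step 1: stack=$ S  input=end int int end false $  — expand S ::= end C false
step 2: stack=$ false C end  input=end int int end false $  — match end
step 3: stack=$ false C  input=int int end false $  — expand C ::= int F end C
step 4: stack=$ false C end F int  input=int int end false $  — match int
step 5: stack=$ false C end F  input=int end false $  — expand F ::= int
step 6: stack=$ false C end int  input=int end false $  — match int
step 7: stack=$ false C end  input=end false $  — match end
Stack after step 7: $ false C (top = C).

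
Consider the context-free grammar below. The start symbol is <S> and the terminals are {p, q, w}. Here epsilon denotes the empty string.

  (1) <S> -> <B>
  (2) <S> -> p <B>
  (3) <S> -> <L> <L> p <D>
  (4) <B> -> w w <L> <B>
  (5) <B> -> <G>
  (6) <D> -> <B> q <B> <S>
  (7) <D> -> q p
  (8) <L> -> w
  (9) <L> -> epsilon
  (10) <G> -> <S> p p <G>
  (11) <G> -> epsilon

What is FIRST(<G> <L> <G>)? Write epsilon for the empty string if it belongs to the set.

FIRST(<L>): from <L>->w we get {w}; from <L>->epsilon we get {epsilon}. So FIRST(<L>) = {epsilon, w}.
FIRST(<S>): from <S>-><B> we get {epsilon, p, w}; from <S>->p <B> we get {p}; from <S>-><L> <L> p <D> we get {p, w}. So FIRST(<S>) = {epsilon, p, w}.
FIRST(<G>): from <G>-><S> p p <G> we get {p, w}; from <G>->epsilon we get {epsilon}. So FIRST(<G>) = {epsilon, p, w}.
FIRST(<B>): from <B>->w w <L> <B> we get {w}; from <B>-><G> we get {epsilon, p, w}. So FIRST(<B>) = {epsilon, p, w}.
FIRST(<D>): from <D>-><B> q <B> <S> we get {p, q, w}; from <D>->q p we get {q}. So FIRST(<D>) = {p, q, w}.
FIRST(<G> <L> <G>): take FIRST of each symbol in turn, carrying on past any symbol whose FIRST contains epsilon; result {epsilon, p, w}.

{epsilon, p, w}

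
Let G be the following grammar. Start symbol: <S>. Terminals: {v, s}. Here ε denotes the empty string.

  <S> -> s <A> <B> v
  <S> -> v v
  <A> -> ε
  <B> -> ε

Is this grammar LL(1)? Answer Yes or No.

FIRST(<S>) = {s, v}
FIRST(<A>) = {ε}
FIRST(<B>) = {ε}
FOLLOW(<S>) = {$}
FOLLOW(<A>) = {v}
FOLLOW(<B>) = {v}
Each cell of M receives at most one production.

Yes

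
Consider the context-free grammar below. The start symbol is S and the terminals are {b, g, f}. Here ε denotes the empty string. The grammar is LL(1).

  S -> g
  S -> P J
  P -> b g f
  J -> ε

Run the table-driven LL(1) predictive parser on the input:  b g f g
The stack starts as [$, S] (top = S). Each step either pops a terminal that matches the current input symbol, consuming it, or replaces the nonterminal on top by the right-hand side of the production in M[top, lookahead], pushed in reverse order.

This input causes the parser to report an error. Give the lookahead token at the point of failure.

step 1: stack=$ S  input=b g f g $  — expand S -> P J
step 2: stack=$ J P  input=b g f g $  — expand P -> b g f
step 3: stack=$ J f g b  input=b g f g $  — match b
step 4: stack=$ J f g  input=g f g $  — match g
step 5: stack=$ J f  input=f g $  — match f
step 6: stack=$ J  input=g $  — error: M[J, g] is empty

g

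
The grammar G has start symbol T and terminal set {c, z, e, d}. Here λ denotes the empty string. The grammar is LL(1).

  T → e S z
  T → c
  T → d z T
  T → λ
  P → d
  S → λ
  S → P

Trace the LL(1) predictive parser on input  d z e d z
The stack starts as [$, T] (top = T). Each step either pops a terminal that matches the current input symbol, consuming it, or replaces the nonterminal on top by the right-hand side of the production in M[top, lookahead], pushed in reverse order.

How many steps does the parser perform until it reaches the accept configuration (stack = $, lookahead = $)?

9

step 1: stack=$ T  input=d z e d z $  — expand T → d z T
step 2: stack=$ T z d  input=d z e d z $  — match d
step 3: stack=$ T z  input=z e d z $  — match z
step 4: stack=$ T  input=e d z $  — expand T → e S z
step 5: stack=$ z S e  input=e d z $  — match e
step 6: stack=$ z S  input=d z $  — expand S → P
step 7: stack=$ z P  input=d z $  — expand P → d
step 8: stack=$ z d  input=d z $  — match d
step 9: stack=$ z  input=z $  — match z
Accept reached after 9 steps.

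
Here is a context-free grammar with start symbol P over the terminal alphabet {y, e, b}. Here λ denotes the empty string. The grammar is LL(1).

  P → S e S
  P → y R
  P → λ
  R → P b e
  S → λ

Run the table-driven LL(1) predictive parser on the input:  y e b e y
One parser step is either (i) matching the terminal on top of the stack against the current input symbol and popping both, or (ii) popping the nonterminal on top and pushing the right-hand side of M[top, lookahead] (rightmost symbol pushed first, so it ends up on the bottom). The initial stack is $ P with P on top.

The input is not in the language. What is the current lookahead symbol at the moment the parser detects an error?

step 1: stack=$ P  input=y e b e y $  — expand P → y R
step 2: stack=$ R y  input=y e b e y $  — match y
step 3: stack=$ R  input=e b e y $  — expand R → P b e
step 4: stack=$ e b P  input=e b e y $  — expand P → S e S
step 5: stack=$ e b S e S  input=e b e y $  — expand S → λ
step 6: stack=$ e b S e  input=e b e y $  — match e
step 7: stack=$ e b S  input=b e y $  — expand S → λ
step 8: stack=$ e b  input=b e y $  — match b
step 9: stack=$ e  input=e y $  — match e
step 10: stack=$  input=y $  — error: stack empty but input remains

y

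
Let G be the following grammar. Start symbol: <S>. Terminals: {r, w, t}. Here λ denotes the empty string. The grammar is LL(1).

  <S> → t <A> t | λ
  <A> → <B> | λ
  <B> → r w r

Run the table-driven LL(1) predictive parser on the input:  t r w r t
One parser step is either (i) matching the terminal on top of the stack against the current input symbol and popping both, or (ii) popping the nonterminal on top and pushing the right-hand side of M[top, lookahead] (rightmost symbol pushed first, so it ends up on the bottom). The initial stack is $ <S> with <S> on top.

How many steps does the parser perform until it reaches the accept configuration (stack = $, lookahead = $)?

step 1: stack=$ <S>  input=t r w r t $  — expand <S> → t <A> t
step 2: stack=$ t <A> t  input=t r w r t $  — match t
step 3: stack=$ t <A>  input=r w r t $  — expand <A> → <B>
step 4: stack=$ t <B>  input=r w r t $  — expand <B> → r w r
step 5: stack=$ t r w r  input=r w r t $  — match r
step 6: stack=$ t r w  input=w r t $  — match w
step 7: stack=$ t r  input=r t $  — match r
step 8: stack=$ t  input=t $  — match t
Accept reached after 8 steps.

8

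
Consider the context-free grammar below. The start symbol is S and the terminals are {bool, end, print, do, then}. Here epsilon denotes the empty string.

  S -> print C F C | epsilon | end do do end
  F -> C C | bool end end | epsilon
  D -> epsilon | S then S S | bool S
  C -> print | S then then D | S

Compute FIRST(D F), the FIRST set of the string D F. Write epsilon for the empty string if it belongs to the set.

{epsilon, bool, end, print, then}

FIRST(S): from S->print C F C we get {print}; from S->epsilon we get {epsilon}; from S->end do do end we get {end}. So FIRST(S) = {epsilon, end, print}.
FIRST(D): from D->epsilon we get {epsilon}; from D->S then S S we get {end, print, then}; from D->bool S we get {bool}. So FIRST(D) = {epsilon, bool, end, print, then}.
FIRST(C): from C->print we get {print}; from C->S then then D we get {end, print, then}; from C->S we get {epsilon, end, print}. So FIRST(C) = {epsilon, end, print, then}.
FIRST(F): from F->C C we get {epsilon, end, print, then}; from F->bool end end we get {bool}; from F->epsilon we get {epsilon}. So FIRST(F) = {epsilon, bool, end, print, then}.
FIRST(D F): take FIRST of each symbol in turn, carrying on past any symbol whose FIRST contains epsilon; result {epsilon, bool, end, print, then}.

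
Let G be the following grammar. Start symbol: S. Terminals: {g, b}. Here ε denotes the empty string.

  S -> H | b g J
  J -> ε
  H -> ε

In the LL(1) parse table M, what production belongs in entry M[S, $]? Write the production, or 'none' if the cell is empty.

S -> H

FIRST(J): from J->ε we get {ε}. So FIRST(J) = {ε}.
FIRST(H): from H->ε we get {ε}. So FIRST(H) = {ε}.
FIRST(S): from S->H we get {ε}; from S->b g J we get {b}. So FIRST(S) = {ε, b}.
FOLLOW(S) includes $ since S is the start symbol.
FOLLOW(S): S appears on no right-hand side. Thus FOLLOW(S) = {$}.
For S -> H: FIRST(H) = {ε}, so it goes in M[S, t] for t ∈ {}; since ε ∈ FIRST, also for every t ∈ FOLLOW(S) = {$}.
For S -> b g J: FIRST(b g J) = {b}, so it goes in M[S, t] for t ∈ {b}.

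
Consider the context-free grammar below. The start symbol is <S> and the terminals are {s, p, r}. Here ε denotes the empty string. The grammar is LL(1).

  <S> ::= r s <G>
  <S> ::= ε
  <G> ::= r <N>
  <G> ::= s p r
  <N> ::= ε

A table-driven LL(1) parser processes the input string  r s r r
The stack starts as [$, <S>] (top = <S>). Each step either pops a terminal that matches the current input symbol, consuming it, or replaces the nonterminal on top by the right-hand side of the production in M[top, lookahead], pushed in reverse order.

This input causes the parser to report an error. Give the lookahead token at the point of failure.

r

step 1: stack=$ <S>  input=r s r r $  — expand <S> ::= r s <G>
step 2: stack=$ <G> s r  input=r s r r $  — match r
step 3: stack=$ <G> s  input=s r r $  — match s
step 4: stack=$ <G>  input=r r $  — expand <G> ::= r <N>
step 5: stack=$ <N> r  input=r r $  — match r
step 6: stack=$ <N>  input=r $  — error: M[<N>, r] is empty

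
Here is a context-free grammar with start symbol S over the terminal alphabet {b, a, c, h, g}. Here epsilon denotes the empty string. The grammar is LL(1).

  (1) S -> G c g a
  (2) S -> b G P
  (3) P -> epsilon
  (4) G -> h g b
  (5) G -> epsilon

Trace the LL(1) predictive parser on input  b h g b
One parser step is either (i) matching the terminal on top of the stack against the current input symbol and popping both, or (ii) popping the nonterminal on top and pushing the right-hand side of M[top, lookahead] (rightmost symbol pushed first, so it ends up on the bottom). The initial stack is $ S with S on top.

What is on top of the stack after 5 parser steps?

b

step 1: stack=$ S  input=b h g b $  — expand S -> b G P
step 2: stack=$ P G b  input=b h g b $  — match b
step 3: stack=$ P G  input=h g b $  — expand G -> h g b
step 4: stack=$ P b g h  input=h g b $  — match h
step 5: stack=$ P b g  input=g b $  — match g
Stack after step 5: $ P b (top = b).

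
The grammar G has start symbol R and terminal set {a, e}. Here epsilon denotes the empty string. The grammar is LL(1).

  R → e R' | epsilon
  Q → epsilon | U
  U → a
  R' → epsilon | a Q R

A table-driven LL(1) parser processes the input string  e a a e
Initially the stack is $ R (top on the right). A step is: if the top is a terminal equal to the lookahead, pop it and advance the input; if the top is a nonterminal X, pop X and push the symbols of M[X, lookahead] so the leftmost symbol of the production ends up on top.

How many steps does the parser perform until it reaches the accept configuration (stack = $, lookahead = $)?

      Stack    Input      Action
   1  $ R      e a a e $  expand R → e R'
   2  $ R' e   e a a e $  match e
   3  $ R'     a a e $    expand R' → a Q R
   4  $ R Q a  a a e $    match a
   5  $ R Q    a e $      expand Q → U
   6  $ R U    a e $      expand U → a
   7  $ R a    a e $      match a
   8  $ R      e $        expand R → e R'
   9  $ R' e   e $        match e
  10  $ R'     $          expand R' → epsilon
Accept reached after 10 steps.

10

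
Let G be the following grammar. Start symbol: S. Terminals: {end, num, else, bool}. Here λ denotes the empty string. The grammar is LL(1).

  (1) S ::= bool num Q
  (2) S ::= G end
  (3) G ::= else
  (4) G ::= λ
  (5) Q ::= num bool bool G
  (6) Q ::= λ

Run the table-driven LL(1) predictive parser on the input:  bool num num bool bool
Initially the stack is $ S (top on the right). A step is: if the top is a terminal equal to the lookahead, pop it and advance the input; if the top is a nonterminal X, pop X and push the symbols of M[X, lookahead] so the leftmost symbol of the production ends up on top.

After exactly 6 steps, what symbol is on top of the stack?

bool

step 1: stack=$ S  input=bool num num bool bool $  — expand S ::= bool num Q
step 2: stack=$ Q num bool  input=bool num num bool bool $  — match bool
step 3: stack=$ Q num  input=num num bool bool $  — match num
step 4: stack=$ Q  input=num bool bool $  — expand Q ::= num bool bool G
step 5: stack=$ G bool bool num  input=num bool bool $  — match num
step 6: stack=$ G bool bool  input=bool bool $  — match bool
Stack after step 6: $ G bool (top = bool).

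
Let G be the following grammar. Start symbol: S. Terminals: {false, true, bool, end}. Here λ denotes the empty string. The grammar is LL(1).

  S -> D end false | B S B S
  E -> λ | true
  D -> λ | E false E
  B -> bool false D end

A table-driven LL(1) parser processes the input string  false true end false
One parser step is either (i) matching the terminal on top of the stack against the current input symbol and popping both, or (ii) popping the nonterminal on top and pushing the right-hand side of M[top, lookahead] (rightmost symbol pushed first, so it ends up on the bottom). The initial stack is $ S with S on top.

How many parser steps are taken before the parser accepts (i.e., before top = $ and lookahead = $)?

8

step 1: stack=$ S  input=false true end false $  — expand S -> D end false
step 2: stack=$ false end D  input=false true end false $  — expand D -> E false E
step 3: stack=$ false end E false E  input=false true end false $  — expand E -> λ
step 4: stack=$ false end E false  input=false true end false $  — match false
step 5: stack=$ false end E  input=true end false $  — expand E -> true
step 6: stack=$ false end true  input=true end false $  — match true
step 7: stack=$ false end  input=end false $  — match end
step 8: stack=$ false  input=false $  — match false
Accept reached after 8 steps.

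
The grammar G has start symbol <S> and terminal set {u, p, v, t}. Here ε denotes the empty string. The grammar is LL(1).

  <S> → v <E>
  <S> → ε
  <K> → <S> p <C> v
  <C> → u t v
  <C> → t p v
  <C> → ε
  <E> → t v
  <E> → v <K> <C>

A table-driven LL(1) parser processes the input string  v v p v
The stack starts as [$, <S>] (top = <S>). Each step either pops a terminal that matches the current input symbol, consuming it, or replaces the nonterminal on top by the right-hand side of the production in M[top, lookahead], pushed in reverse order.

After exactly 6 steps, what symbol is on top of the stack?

step 1: stack=$ <S>  input=v v p v $  — expand <S> → v <E>
step 2: stack=$ <E> v  input=v v p v $  — match v
step 3: stack=$ <E>  input=v p v $  — expand <E> → v <K> <C>
step 4: stack=$ <C> <K> v  input=v p v $  — match v
step 5: stack=$ <C> <K>  input=p v $  — expand <K> → <S> p <C> v
step 6: stack=$ <C> v <C> p <S>  input=p v $  — expand <S> → ε
Stack after step 6: $ <C> v <C> p (top = p).

p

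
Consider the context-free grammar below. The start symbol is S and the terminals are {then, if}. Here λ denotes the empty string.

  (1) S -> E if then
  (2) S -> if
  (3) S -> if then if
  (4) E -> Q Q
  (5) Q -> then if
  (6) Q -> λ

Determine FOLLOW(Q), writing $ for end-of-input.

{if, then}

FIRST(Q) = {λ, then}
FIRST(E) = {λ, then}  (via Q Q)
FIRST(S) = {if, then}  (via E if then)
FOLLOW(S) includes $ since S is the start symbol.
FOLLOW(S): S appears on no right-hand side. Thus FOLLOW(S) = {$}.
FOLLOW(E): in S->E if then, E is followed by if then with FIRST {if}. Thus FOLLOW(E) = {if}.
FOLLOW(Q): in E->Q Q (occurrence 1), Q is followed by Q with FIRST {λ, then}; in E->Q Q (occurrence 1), the suffix after Q is nullable, so FOLLOW(Q) ⊇ FOLLOW(E) = {if}; in E->Q Q (occurrence 2), the suffix after Q is empty, so FOLLOW(Q) ⊇ FOLLOW(E) = {if}. Thus FOLLOW(Q) = {if, then}.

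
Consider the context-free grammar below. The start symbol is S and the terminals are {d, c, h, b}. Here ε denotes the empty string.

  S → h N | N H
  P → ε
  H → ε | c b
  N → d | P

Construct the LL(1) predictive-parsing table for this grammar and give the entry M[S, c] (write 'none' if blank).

FIRST(P) = {ε}
FIRST(H) = {ε, c}
FIRST(N) = {ε, d}  (via P)
FIRST(S) = {ε, c, d, h}  (via N H)
FOLLOW(S) includes $ since S is the start symbol.
FOLLOW(S): S appears on no right-hand side. Thus FOLLOW(S) = {$}.
For S → h N: FIRST(h N) = {h}, so it goes in M[S, t] for t ∈ {h}.
For S → N H: FIRST(N H) = {ε, c, d}, so it goes in M[S, t] for t ∈ {c, d}; since ε ∈ FIRST, also for every t ∈ FOLLOW(S) = {$}.

S → N H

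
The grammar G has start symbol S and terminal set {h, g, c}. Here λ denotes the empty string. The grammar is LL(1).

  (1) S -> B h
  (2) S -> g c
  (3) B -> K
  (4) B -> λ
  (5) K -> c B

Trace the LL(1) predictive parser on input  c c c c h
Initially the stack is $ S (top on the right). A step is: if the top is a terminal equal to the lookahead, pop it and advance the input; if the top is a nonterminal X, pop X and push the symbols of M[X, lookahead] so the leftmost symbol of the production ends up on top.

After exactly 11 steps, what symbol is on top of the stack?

K

      Stack    Input        Action
   1  $ S      c c c c h $  expand S -> B h
   2  $ h B    c c c c h $  expand B -> K
   3  $ h K    c c c c h $  expand K -> c B
   4  $ h B c  c c c c h $  match c
   5  $ h B    c c c h $    expand B -> K
   6  $ h K    c c c h $    expand K -> c B
   7  $ h B c  c c c h $    match c
   8  $ h B    c c h $      expand B -> K
   9  $ h K    c c h $      expand K -> c B
  10  $ h B c  c c h $      match c
  11  $ h B    c h $        expand B -> K
Stack after step 11: $ h K (top = K).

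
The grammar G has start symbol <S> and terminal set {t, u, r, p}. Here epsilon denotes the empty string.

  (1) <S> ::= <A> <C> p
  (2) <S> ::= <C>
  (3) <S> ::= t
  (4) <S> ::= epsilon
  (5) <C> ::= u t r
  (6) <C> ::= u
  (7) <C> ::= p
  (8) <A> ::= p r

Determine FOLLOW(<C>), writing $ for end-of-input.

{$, p}

FIRST(<C>) = {p, u}
FIRST(<A>) = {p}
FIRST(<S>) = {epsilon, p, t, u}  (via <A> <C> p, <C>)
FOLLOW(<S>) includes $ since <S> is the start symbol.
FOLLOW(<S>): <S> appears on no right-hand side. Thus FOLLOW(<S>) = {$}.
FOLLOW(<C>): in <S>::=<A> <C> p, <C> is followed by p with FIRST {p}; in <S>::=<C>, the suffix after <C> is empty, so FOLLOW(<C>) ⊇ FOLLOW(<S>) = {$}. Thus FOLLOW(<C>) = {$, p}.
FOLLOW(<A>): in <S>::=<A> <C> p, <A> is followed by <C> p with FIRST {p, u}. Thus FOLLOW(<A>) = {p, u}.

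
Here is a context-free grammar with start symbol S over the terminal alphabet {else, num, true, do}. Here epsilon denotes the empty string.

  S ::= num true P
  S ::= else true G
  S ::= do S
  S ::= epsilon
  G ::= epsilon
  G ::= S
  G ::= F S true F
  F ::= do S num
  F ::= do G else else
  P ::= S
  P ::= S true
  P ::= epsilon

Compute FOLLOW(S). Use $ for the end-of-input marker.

{$, else, num, true}

FIRST(S) = {epsilon, do, else, num}
FIRST(F) = {do}
FIRST(G) = {epsilon, do, else, num}  (via S, F S true F)
FIRST(P) = {epsilon, do, else, num, true}  (via S, S true)
FOLLOW(S) includes $ since S is the start symbol.
FOLLOW(S): in S::=do S, the suffix after S is empty (adds nothing new); in G::=S, the suffix after S is empty, so FOLLOW(S) ⊇ FOLLOW(G) = {$, else, num, true}; in G::=F S true F, S is followed by true F with FIRST {true}; in F::=do S num, S is followed by num with FIRST {num}; in P::=S, the suffix after S is empty, so FOLLOW(S) ⊇ FOLLOW(P) = {$, else, num, true}; in P::=S true, S is followed by true with FIRST {true}. Thus FOLLOW(S) = {$, else, num, true}.
FOLLOW(G): in S::=else true G, the suffix after G is empty, so FOLLOW(G) ⊇ FOLLOW(S) = {$, else, num, true}; in F::=do G else else, G is followed by else else with FIRST {else}. Thus FOLLOW(G) = {$, else, num, true}.
FOLLOW(F): in G::=F S true F (occurrence 1), F is followed by S true F with FIRST {do, else, num, true}; in G::=F S true F (occurrence 2), the suffix after F is empty, so FOLLOW(F) ⊇ FOLLOW(G) = {$, else, num, true}. Thus FOLLOW(F) = {$, do, else, num, true}.
FOLLOW(P): in S::=num true P, the suffix after P is empty, so FOLLOW(P) ⊇ FOLLOW(S) = {$, else, num, true}. Thus FOLLOW(P) = {$, else, num, true}.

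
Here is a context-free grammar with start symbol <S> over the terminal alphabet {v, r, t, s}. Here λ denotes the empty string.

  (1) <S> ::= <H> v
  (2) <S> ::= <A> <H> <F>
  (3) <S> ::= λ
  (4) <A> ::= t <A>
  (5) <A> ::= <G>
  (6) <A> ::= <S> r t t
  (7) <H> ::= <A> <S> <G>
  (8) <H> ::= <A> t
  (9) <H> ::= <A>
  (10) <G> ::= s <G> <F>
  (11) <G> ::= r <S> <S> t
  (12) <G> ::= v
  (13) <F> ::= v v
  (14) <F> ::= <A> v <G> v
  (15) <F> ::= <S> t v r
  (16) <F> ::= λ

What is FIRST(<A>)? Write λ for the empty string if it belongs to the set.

{r, s, t, v}

FIRST(<G>): from <G>::=s <G> <F> we get {s}; from <G>::=r <S> <S> t we get {r}; from <G>::=v we get {v}. So FIRST(<G>) = {r, s, v}.
FIRST(<S>): from <S>::=<H> v we get {r, s, t, v}; from <S>::=<A> <H> <F> we get {r, s, t, v}; from <S>::=λ we get {λ}. So FIRST(<S>) = {λ, r, s, t, v}.
FIRST(<A>): from <A>::=t <A> we get {t}; from <A>::=<G> we get {r, s, v}; from <A>::=<S> r t t we get {r, s, t, v}. So FIRST(<A>) = {r, s, t, v}.
FIRST(<H>): from <H>::=<A> <S> <G> we get {r, s, t, v}; from <H>::=<A> t we get {r, s, t, v}; from <H>::=<A> we get {r, s, t, v}. So FIRST(<H>) = {r, s, t, v}.
FIRST(<F>): from <F>::=v v we get {v}; from <F>::=<A> v <G> v we get {r, s, t, v}; from <F>::=<S> t v r we get {r, s, t, v}; from <F>::=λ we get {λ}. So FIRST(<F>) = {λ, r, s, t, v}.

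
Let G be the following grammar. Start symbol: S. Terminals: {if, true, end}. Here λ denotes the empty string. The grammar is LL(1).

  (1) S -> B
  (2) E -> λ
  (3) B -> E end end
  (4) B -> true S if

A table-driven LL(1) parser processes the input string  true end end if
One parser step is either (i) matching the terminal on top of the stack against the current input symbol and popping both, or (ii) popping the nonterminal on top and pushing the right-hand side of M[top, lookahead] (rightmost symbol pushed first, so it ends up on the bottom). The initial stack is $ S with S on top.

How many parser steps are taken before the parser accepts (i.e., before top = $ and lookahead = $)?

     Stack           Input              Action
  1  $ S             true end end if $  expand S -> B
  2  $ B             true end end if $  expand B -> true S if
  3  $ if S true     true end end if $  match true
  4  $ if S          end end if $       expand S -> B
  5  $ if B          end end if $       expand B -> E end end
  6  $ if end end E  end end if $       expand E -> λ
  7  $ if end end    end end if $       match end
  8  $ if end        end if $           match end
  9  $ if            if $               match if
Accept reached after 9 steps.

9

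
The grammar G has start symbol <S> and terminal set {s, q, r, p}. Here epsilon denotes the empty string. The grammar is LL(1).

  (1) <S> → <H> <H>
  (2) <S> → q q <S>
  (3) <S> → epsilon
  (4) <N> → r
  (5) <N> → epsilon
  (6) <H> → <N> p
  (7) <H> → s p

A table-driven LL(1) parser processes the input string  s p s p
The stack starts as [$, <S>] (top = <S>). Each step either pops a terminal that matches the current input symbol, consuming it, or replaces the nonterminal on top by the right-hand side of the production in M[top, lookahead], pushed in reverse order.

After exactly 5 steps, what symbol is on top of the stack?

s

     Stack      Input      Action
  1  $ <S>      s p s p $  expand <S> → <H> <H>
  2  $ <H> <H>  s p s p $  expand <H> → s p
  3  $ <H> p s  s p s p $  match s
  4  $ <H> p    p s p $    match p
  5  $ <H>      s p $      expand <H> → s p
Stack after step 5: $ p s (top = s).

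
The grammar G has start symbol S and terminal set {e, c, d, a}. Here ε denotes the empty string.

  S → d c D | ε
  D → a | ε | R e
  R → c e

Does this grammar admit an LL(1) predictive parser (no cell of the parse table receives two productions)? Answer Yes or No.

Yes

FIRST(S) = {ε, d}
FIRST(D) = {ε, a, c}
FIRST(R) = {c}
FOLLOW(S) = {$}
FOLLOW(D) = {$}
FOLLOW(R) = {e}
Each cell of M receives at most one production.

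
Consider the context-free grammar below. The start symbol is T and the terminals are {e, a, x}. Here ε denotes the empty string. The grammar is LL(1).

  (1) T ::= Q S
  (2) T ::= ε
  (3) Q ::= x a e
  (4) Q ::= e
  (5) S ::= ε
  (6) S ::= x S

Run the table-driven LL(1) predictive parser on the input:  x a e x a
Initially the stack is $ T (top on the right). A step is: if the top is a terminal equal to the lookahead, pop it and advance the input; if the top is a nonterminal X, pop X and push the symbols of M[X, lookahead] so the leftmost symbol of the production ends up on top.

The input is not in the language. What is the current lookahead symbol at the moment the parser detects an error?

a

step 1: stack=$ T  input=x a e x a $  — expand T ::= Q S
step 2: stack=$ S Q  input=x a e x a $  — expand Q ::= x a e
step 3: stack=$ S e a x  input=x a e x a $  — match x
step 4: stack=$ S e a  input=a e x a $  — match a
step 5: stack=$ S e  input=e x a $  — match e
step 6: stack=$ S  input=x a $  — expand S ::= x S
step 7: stack=$ S x  input=x a $  — match x
step 8: stack=$ S  input=a $  — error: M[S, a] is empty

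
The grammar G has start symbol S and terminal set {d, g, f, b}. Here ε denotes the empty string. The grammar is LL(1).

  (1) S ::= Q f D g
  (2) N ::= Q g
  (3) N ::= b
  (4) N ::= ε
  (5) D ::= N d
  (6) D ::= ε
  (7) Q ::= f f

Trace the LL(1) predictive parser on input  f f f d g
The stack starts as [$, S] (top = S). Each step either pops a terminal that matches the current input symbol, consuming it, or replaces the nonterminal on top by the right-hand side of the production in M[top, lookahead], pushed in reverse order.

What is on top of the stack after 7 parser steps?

     Stack        Input        Action
  1  $ S          f f f d g $  expand S ::= Q f D g
  2  $ g D f Q    f f f d g $  expand Q ::= f f
  3  $ g D f f f  f f f d g $  match f
  4  $ g D f f    f f d g $    match f
  5  $ g D f      f d g $      match f
  6  $ g D        d g $        expand D ::= N d
  7  $ g d N      d g $        expand N ::= ε
Stack after step 7: $ g d (top = d).

d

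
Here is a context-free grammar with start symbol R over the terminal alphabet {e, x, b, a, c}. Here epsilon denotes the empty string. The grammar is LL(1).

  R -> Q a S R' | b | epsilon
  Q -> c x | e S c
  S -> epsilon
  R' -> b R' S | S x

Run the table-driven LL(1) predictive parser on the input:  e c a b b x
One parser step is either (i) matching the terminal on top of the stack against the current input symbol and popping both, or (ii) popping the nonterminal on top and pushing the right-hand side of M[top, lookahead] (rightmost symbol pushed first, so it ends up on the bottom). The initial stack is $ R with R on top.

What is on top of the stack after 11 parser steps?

      Stack           Input          Action
   1  $ R             e c a b b x $  expand R -> Q a S R'
   2  $ R' S a Q      e c a b b x $  expand Q -> e S c
   3  $ R' S a c S e  e c a b b x $  match e
   4  $ R' S a c S    c a b b x $    expand S -> epsilon
   5  $ R' S a c      c a b b x $    match c
   6  $ R' S a        a b b x $      match a
   7  $ R' S          b b x $        expand S -> epsilon
   8  $ R'            b b x $        expand R' -> b R' S
   9  $ S R' b        b b x $        match b
  10  $ S R'          b x $          expand R' -> b R' S
  11  $ S S R' b      b x $          match b
Stack after step 11: $ S S R' (top = R').

R'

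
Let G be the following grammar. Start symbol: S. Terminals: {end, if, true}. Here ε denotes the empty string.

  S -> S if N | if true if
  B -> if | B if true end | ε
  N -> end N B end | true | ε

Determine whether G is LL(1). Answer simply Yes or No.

FIRST(S) = {if}
FIRST(B) = {ε, if}
FIRST(N) = {ε, end, true}
FOLLOW(S) = {$, if}
FOLLOW(B) = {end, if}
FOLLOW(N) = {$, end, if}
Cell M[B, if] receives both B -> if and B -> B if true end and B -> ε — the grammar is not LL(1).

No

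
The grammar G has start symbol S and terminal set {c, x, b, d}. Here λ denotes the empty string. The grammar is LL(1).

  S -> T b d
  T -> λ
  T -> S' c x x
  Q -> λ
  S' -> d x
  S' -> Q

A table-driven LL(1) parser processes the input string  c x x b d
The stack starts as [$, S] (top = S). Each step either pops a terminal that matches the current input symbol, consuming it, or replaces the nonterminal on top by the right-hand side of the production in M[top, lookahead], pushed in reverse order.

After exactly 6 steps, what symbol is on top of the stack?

step 1: stack=$ S  input=c x x b d $  — expand S -> T b d
step 2: stack=$ d b T  input=c x x b d $  — expand T -> S' c x x
step 3: stack=$ d b x x c S'  input=c x x b d $  — expand S' -> Q
step 4: stack=$ d b x x c Q  input=c x x b d $  — expand Q -> λ
step 5: stack=$ d b x x c  input=c x x b d $  — match c
step 6: stack=$ d b x x  input=x x b d $  — match x
Stack after step 6: $ d b x (top = x).

x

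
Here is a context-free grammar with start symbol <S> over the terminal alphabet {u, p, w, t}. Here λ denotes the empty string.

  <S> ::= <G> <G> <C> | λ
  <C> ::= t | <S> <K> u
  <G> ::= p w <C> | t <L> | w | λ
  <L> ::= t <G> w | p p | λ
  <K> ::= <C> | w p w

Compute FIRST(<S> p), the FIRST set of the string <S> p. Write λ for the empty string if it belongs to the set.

{p, t, w}

FIRST(<G>): from <G>::=p w <C> we get {p}; from <G>::=t <L> we get {t}; from <G>::=w we get {w}; from <G>::=λ we get {λ}. So FIRST(<G>) = {λ, p, t, w}.
FIRST(<L>): from <L>::=t <G> w we get {t}; from <L>::=p p we get {p}; from <L>::=λ we get {λ}. So FIRST(<L>) = {λ, p, t}.
FIRST(<S>): from <S>::=<G> <G> <C> we get {p, t, w}; from <S>::=λ we get {λ}. So FIRST(<S>) = {λ, p, t, w}.
FIRST(<C>): from <C>::=t we get {t}; from <C>::=<S> <K> u we get {p, t, w}. So FIRST(<C>) = {p, t, w}.
FIRST(<K>): from <K>::=<C> we get {p, t, w}; from <K>::=w p w we get {w}. So FIRST(<K>) = {p, t, w}.
FIRST(<S> p): take FIRST of each symbol in turn, carrying on past any symbol whose FIRST contains λ; result {p, t, w}.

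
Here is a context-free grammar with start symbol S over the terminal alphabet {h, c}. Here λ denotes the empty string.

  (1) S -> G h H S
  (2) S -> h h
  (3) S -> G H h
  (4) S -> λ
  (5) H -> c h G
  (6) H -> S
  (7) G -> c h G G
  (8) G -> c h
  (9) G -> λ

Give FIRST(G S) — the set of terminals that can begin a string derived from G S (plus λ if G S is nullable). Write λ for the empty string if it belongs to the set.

FIRST(G) = {λ, c}
FIRST(S) = {λ, c, h}  (via G h H S, G H h)
FIRST(H) = {λ, c, h}  (via S)
FIRST(G S): take FIRST of each symbol in turn, carrying on past any symbol whose FIRST contains λ; result {λ, c, h}.

{λ, c, h}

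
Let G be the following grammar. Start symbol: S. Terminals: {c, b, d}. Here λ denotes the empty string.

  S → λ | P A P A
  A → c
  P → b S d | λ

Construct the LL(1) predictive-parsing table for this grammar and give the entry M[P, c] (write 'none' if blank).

FIRST(A) = {c}
FIRST(P) = {λ, b}
FIRST(S) = {λ, b, c}  (via P A P A)
FOLLOW(S) includes $ since S is the start symbol.
FOLLOW(P): in S→P A P A (occurrence 1), P is followed by A P A with FIRST {c}; in S→P A P A (occurrence 2), P is followed by A with FIRST {c}. Thus FOLLOW(P) = {c}.
For P → b S d: FIRST(b S d) = {b}, so it goes in M[P, t] for t ∈ {b}.
For P → λ: FIRST(λ) = {λ}, so it goes in M[P, t] for t ∈ {}; since λ ∈ FIRST, also for every t ∈ FOLLOW(P) = {c}.

P → λ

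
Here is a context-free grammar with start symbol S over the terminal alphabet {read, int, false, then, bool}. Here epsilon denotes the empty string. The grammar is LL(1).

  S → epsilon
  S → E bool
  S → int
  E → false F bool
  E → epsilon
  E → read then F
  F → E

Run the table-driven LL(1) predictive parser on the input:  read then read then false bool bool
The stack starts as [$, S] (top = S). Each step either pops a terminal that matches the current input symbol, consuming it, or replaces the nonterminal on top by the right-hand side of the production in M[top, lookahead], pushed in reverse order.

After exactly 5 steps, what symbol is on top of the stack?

step 1: stack=$ S  input=read then read then false bool bool $  — expand S → E bool
step 2: stack=$ bool E  input=read then read then false bool bool $  — expand E → read then F
step 3: stack=$ bool F then read  input=read then read then false bool bool $  — match read
step 4: stack=$ bool F then  input=then read then false bool bool $  — match then
step 5: stack=$ bool F  input=read then false bool bool $  — expand F → E
Stack after step 5: $ bool E (top = E).

E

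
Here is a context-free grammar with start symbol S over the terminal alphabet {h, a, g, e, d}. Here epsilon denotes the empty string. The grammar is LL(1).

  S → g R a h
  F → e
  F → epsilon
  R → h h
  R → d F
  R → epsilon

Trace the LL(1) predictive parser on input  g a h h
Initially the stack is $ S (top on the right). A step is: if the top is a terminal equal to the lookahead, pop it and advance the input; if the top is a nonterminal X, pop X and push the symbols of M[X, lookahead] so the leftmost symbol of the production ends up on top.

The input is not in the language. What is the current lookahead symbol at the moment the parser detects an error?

     Stack      Input      Action
  1  $ S        g a h h $  expand S → g R a h
  2  $ h a R g  g a h h $  match g
  3  $ h a R    a h h $    expand R → epsilon
  4  $ h a      a h h $    match a
  5  $ h        h h $      match h
  6  $          h $        error: stack empty but input remains

h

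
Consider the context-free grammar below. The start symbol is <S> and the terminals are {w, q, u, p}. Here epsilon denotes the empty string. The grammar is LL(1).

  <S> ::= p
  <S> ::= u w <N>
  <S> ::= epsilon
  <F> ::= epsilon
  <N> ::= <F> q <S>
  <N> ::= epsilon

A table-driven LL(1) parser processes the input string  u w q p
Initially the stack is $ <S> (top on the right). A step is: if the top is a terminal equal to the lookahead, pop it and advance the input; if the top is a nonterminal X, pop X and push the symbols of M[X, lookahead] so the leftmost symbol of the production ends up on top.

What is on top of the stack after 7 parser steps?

     Stack        Input      Action
  1  $ <S>        u w q p $  expand <S> ::= u w <N>
  2  $ <N> w u    u w q p $  match u
  3  $ <N> w      w q p $    match w
  4  $ <N>        q p $      expand <N> ::= <F> q <S>
  5  $ <S> q <F>  q p $      expand <F> ::= epsilon
  6  $ <S> q      q p $      match q
  7  $ <S>        p $        expand <S> ::= p
Stack after step 7: $ p (top = p).

p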